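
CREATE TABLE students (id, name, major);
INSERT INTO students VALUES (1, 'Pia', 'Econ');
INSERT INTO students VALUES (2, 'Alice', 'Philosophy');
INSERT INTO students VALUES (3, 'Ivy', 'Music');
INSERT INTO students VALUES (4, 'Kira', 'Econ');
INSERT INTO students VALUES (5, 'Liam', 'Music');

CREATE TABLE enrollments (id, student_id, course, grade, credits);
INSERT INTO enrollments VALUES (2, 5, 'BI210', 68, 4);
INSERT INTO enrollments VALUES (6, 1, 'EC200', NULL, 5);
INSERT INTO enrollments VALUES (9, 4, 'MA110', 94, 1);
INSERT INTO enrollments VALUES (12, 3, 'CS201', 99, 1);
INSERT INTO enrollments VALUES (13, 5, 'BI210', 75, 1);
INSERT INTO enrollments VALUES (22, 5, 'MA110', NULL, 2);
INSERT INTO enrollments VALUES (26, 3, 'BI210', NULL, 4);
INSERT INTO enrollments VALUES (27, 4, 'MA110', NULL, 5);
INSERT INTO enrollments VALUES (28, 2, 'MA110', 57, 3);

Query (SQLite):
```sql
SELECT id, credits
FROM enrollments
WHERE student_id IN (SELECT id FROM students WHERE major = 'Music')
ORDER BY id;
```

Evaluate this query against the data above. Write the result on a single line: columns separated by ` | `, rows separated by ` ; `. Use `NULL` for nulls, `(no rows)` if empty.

2 | 4 ; 12 | 1 ; 13 | 1 ; 22 | 2 ; 26 | 4

Inner query: students.id where major = 'Music'.
Outer: keep enrollments rows whose student_id is in that set.
Inner query → {3, 5}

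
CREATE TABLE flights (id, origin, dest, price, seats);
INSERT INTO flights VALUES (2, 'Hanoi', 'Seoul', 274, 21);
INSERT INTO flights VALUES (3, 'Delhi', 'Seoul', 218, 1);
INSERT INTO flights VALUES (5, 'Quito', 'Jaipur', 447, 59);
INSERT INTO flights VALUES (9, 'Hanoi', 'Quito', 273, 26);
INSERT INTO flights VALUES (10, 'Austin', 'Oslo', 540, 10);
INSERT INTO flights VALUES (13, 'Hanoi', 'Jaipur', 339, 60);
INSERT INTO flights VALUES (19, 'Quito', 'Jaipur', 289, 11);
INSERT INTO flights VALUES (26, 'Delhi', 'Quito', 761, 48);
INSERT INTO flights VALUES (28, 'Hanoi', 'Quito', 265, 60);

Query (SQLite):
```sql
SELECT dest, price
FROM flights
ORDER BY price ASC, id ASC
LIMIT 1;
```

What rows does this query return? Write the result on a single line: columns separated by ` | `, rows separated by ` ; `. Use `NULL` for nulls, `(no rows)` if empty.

Seoul | 218

Sort by price asc, tiebreak id asc: (218, id=3), (265, id=28), (273, id=9), (274, id=2) …. Take first 1.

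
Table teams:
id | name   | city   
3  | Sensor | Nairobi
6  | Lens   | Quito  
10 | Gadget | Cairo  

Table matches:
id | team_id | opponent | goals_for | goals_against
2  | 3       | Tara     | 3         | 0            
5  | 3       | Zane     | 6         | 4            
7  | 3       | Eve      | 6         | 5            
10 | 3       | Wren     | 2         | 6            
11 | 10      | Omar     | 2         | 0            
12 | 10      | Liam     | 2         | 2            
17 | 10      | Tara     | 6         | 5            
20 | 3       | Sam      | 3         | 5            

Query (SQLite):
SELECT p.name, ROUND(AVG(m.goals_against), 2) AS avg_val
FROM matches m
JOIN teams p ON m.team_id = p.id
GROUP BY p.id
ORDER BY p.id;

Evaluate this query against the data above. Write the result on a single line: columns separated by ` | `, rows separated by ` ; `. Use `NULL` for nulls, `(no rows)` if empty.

Sensor | 4 ; Gadget | 2.33

Join each matches row to its teams via team_id.
Group joined rows by teams.id; compute ROUND(AVG(m.goals_against), 2) per group.
  3: ids {2, 5, 7, 10, 20} → ROUND(AVG(m.goals_against), 2)=4
  10: ids {11, 12, 17} → ROUND(AVG(m.goals_against), 2)=2.33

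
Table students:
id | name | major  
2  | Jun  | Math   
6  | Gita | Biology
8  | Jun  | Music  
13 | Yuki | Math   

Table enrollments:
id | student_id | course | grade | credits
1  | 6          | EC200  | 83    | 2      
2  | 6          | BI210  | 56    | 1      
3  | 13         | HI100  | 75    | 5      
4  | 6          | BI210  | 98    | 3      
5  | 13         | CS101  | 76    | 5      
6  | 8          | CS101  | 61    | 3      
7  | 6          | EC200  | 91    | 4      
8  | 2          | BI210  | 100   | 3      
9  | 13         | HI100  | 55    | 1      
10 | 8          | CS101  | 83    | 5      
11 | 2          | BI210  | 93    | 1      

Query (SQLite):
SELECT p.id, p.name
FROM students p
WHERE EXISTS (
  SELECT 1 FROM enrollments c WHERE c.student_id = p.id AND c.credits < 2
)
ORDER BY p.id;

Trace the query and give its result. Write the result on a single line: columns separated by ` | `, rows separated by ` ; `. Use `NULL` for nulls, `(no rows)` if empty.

For each students row, check whether any enrollments with matching student_id has credits < 2.
Keep rows where that is true.

2 | Jun ; 6 | Gita ; 13 | Yuki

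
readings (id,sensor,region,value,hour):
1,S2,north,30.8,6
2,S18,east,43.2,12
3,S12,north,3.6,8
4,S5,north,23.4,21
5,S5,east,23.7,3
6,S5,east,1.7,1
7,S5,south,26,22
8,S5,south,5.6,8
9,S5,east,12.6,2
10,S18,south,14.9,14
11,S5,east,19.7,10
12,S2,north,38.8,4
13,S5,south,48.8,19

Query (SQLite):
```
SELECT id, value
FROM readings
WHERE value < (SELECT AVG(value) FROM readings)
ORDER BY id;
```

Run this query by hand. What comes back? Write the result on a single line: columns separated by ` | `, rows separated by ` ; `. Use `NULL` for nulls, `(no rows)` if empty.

3 | 3.6 ; 6 | 1.7 ; 8 | 5.6 ; 9 | 12.6 ; 10 | 14.9 ; 11 | 19.7

Scalar subquery: AVG(value) over all readings rows = 22.523077 (≈; comparison uses full precision).
Keep rows where value < that value.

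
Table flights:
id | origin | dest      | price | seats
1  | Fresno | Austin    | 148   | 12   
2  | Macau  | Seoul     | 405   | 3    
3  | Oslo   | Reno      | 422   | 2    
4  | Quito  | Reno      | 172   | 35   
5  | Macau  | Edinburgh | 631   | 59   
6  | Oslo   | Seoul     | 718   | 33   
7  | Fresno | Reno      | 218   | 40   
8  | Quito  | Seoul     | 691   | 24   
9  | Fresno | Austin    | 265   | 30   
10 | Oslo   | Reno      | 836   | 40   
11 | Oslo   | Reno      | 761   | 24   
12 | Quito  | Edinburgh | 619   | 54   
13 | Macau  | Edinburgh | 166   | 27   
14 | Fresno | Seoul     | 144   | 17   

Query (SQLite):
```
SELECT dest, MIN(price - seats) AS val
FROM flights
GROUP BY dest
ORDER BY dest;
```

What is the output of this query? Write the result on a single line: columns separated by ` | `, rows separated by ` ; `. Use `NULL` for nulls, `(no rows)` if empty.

For each row compute price - seats.
Group by dest; take MIN of the expression per group.
  Austin: ids {1, 9} → MIN(price - seats)=136
  Edinburgh: ids {5, 12, 13} → MIN(price - seats)=139
  Reno: ids {3, 4, 7, 10, 11} → MIN(price - seats)=137
  Seoul: ids {2, 6, 8, 14} → MIN(price - seats)=127

Austin | 136 ; Edinburgh | 139 ; Reno | 137 ; Seoul | 127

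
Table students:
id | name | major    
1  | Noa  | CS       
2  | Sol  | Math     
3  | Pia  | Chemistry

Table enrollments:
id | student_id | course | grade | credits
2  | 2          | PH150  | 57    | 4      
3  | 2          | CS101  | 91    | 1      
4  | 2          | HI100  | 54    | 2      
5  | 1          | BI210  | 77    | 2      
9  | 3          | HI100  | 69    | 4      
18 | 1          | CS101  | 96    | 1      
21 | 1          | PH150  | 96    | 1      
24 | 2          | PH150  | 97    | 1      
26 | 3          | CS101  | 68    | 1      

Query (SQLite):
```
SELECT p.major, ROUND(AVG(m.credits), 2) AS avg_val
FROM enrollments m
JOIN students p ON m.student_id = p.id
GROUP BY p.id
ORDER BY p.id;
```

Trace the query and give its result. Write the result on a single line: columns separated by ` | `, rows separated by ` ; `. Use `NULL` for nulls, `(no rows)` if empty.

CS | 1.33 ; Math | 2 ; Chemistry | 2.5

Join each enrollments row to its students via student_id.
Group joined rows by students.id; compute ROUND(AVG(m.credits), 2) per group.
  1: ids {5, 18, 21} → ROUND(AVG(m.credits), 2)=1.33
  2: ids {2, 3, 4, 24} → ROUND(AVG(m.credits), 2)=2
  3: ids {9, 26} → ROUND(AVG(m.credits), 2)=2.5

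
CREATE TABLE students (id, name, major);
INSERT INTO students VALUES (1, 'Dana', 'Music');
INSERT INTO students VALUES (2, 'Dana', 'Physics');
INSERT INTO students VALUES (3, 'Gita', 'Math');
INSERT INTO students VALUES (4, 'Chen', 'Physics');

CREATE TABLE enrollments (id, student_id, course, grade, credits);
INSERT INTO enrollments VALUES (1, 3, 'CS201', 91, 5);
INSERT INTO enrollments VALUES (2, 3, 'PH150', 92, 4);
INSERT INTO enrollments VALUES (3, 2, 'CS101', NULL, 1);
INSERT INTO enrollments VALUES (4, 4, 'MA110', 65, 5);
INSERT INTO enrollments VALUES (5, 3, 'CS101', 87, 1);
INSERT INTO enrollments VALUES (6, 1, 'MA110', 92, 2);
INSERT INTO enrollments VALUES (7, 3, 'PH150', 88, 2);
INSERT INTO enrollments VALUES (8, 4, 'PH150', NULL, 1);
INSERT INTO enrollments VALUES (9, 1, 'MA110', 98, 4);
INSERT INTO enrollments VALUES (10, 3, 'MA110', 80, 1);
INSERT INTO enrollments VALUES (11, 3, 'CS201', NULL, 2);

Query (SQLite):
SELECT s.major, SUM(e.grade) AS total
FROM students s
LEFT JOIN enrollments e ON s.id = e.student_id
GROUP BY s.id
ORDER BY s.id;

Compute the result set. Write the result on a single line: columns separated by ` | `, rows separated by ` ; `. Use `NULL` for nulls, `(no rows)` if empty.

Music | 190 ; Physics | NULL ; Math | 438 ; Physics | 65

LEFT JOIN keeps every students row; unmatched ones get NULL for enrollments columns.
Group by students.id and compute SUM(e.grade). SUM over an all-NULL group is NULL.
  1: ids {6, 9} → SUM(e.grade)=190
  2: ids {3} → SUM(e.grade)=NULL
  3: ids {1, 2, 5, 7, 10, 11} → SUM(e.grade)=438
  4: ids {4, 8} → SUM(e.grade)=65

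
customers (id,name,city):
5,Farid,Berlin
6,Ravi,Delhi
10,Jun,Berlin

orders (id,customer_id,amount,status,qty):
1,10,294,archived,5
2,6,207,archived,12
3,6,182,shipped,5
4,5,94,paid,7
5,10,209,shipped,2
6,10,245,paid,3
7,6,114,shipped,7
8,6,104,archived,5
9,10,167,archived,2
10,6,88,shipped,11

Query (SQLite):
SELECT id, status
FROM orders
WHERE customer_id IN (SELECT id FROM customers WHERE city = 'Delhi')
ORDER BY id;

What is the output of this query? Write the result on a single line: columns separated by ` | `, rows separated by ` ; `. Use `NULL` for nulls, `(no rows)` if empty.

2 | archived ; 3 | shipped ; 7 | shipped ; 8 | archived ; 10 | shipped

Inner query: customers.id where city = 'Delhi'.
Outer: keep orders rows whose customer_id is in that set.
Inner query → {6}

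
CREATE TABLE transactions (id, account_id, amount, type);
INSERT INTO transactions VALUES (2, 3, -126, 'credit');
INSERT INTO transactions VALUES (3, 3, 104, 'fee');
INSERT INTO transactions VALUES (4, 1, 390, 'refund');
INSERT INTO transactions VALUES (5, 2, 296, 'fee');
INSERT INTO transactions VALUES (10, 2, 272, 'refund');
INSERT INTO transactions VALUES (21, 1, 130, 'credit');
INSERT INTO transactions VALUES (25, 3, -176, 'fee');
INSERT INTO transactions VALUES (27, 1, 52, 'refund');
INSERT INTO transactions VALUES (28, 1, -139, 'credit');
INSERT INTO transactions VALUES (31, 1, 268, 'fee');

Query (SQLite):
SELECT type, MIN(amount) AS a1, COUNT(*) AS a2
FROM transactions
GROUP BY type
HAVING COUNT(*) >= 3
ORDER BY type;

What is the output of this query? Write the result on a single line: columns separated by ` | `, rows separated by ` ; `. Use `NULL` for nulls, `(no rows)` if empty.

Group transactions by type.
Per group compute: MIN(amount), COUNT(*).
HAVING: drop groups with fewer than 3 rows.
  credit: ids {2, 21, 28} → MIN(amount)=-139, COUNT(*)=3
  fee: ids {3, 5, 25, 31} → MIN(amount)=-176, COUNT(*)=4
  refund: ids {4, 10, 27} → MIN(amount)=52, COUNT(*)=3

credit | -139 | 3 ; fee | -176 | 4 ; refund | 52 | 3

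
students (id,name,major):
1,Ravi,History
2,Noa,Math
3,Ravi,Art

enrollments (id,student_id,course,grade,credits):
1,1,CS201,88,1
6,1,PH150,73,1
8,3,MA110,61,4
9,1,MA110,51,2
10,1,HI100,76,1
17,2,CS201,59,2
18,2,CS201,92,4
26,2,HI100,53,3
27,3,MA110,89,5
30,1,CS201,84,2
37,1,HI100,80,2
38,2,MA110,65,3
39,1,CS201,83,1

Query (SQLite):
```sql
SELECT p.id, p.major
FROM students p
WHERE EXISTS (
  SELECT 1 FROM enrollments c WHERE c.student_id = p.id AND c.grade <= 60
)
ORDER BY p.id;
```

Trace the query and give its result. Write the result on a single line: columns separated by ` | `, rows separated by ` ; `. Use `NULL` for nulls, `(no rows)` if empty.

1 | History ; 2 | Math

For each students row, check whether any enrollments with matching student_id has grade <= 60.
Keep rows where that is true.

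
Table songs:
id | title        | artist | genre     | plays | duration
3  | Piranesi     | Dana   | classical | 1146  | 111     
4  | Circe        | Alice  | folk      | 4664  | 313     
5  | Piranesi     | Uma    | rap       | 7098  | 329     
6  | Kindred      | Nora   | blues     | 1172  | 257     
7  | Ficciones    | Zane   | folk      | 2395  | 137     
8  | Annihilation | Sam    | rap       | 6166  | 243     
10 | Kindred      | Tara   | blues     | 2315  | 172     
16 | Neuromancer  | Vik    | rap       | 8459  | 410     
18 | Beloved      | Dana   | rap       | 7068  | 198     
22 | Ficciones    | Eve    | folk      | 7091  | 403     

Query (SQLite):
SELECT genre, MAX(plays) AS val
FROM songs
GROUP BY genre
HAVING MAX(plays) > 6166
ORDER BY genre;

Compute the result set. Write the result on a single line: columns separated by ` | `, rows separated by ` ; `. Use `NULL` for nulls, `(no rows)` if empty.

folk | 7091 ; rap | 8459

Partition songs by genre; compute MAX(plays) within each group.
HAVING: keep groups where MAX(plays) > 6166.
  blues: ids {6, 10} → MAX(plays)=2315
  classical: ids {3} → MAX(plays)=1146
  folk: ids {4, 7, 22} → MAX(plays)=7091
  rap: ids {5, 8, 16, 18} → MAX(plays)=8459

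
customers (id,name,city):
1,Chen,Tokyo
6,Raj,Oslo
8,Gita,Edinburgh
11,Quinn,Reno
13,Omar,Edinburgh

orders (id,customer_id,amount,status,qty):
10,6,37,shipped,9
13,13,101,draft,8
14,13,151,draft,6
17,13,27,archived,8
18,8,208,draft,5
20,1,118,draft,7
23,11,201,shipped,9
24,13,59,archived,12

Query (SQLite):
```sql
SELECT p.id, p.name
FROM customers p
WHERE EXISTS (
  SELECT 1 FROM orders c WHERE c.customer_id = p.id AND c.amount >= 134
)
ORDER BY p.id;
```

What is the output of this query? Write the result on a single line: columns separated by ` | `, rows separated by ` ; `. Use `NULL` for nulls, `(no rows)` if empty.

8 | Gita ; 11 | Quinn ; 13 | Omar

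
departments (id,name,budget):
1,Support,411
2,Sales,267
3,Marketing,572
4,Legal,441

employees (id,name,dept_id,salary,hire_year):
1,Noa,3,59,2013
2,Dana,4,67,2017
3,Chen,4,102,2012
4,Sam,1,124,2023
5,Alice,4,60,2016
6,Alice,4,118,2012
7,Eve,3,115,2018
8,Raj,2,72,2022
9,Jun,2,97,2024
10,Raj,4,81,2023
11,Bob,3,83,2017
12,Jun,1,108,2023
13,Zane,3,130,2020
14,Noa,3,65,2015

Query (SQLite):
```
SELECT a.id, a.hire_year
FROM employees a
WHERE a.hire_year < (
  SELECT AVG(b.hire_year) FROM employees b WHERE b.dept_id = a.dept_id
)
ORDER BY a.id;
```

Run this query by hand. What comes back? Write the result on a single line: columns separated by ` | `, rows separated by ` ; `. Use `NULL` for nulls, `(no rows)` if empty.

1 | 2013 ; 3 | 2012 ; 6 | 2012 ; 8 | 2022 ; 14 | 2015

For each employees row a, compute AVG(hire_year) over rows sharing a.dept_id.
Keep row a if a.hire_year < that per-group AVG.
  dept_id=1: AVG(hire_year) = 2023.0
  dept_id=2: AVG(hire_year) = 2023.0
  dept_id=3: AVG(hire_year) = 2016.6
  dept_id=4: AVG(hire_year) = 2016.0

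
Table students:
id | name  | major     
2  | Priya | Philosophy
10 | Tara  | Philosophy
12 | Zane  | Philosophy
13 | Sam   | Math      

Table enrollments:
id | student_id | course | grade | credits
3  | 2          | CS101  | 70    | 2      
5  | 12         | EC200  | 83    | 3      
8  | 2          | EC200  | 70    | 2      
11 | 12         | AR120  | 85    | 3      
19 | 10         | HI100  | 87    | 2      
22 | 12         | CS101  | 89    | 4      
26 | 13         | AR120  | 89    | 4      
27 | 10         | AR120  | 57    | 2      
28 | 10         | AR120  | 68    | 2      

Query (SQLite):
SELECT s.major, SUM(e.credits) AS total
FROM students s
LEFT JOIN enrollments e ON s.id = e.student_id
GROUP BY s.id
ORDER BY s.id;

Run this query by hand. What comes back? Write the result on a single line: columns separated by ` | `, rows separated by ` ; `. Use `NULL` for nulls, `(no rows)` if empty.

Philosophy | 4 ; Philosophy | 6 ; Philosophy | 10 ; Math | 4

LEFT JOIN keeps every students row; unmatched ones get NULL for enrollments columns.
Group by students.id and compute SUM(e.credits). SUM over an all-NULL group is NULL.
  2: ids {3, 8} → SUM(e.credits)=4
  10: ids {19, 27, 28} → SUM(e.credits)=6
  12: ids {5, 11, 22} → SUM(e.credits)=10
  13: ids {26} → SUM(e.credits)=4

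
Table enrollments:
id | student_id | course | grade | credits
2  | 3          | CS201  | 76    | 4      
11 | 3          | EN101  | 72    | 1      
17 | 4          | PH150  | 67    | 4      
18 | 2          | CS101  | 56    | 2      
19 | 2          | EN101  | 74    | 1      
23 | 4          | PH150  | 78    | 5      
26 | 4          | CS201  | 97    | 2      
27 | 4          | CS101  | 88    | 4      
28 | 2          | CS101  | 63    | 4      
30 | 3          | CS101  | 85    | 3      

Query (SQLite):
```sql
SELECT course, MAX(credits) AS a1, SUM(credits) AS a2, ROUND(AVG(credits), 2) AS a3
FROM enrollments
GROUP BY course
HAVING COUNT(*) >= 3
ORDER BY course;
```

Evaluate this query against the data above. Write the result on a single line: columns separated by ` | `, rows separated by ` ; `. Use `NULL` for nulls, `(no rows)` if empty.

Group enrollments by course.
Per group compute: MAX(credits), SUM(credits), ROUND(AVG(credits), 2).
HAVING: drop groups with fewer than 3 rows.
  CS101: ids {18, 27, 28, 30} → MAX(credits)=4, SUM(credits)=13, ROUND(AVG(credits), 2)=3.25
  CS201: ids {2, 26} → MAX(credits)=4, SUM(credits)=6, ROUND(AVG(credits), 2)=3
  EN101: ids {11, 19} → MAX(credits)=1, SUM(credits)=2, ROUND(AVG(credits), 2)=1
  PH150: ids {17, 23} → MAX(credits)=5, SUM(credits)=9, ROUND(AVG(credits), 2)=4.5

CS101 | 4 | 13 | 3.25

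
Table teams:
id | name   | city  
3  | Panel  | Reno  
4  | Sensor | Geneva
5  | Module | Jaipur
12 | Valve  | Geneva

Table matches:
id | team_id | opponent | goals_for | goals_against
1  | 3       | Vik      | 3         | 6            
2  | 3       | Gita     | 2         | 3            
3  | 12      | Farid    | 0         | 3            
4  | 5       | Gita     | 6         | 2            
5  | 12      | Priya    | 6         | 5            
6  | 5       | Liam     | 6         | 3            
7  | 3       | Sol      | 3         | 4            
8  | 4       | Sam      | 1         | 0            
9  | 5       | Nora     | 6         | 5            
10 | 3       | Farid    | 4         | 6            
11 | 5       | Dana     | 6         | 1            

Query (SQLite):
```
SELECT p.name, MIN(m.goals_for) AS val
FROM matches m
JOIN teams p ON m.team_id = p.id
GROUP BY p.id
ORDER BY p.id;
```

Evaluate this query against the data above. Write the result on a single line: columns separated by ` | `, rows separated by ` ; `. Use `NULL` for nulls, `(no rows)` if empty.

Join each matches row to its teams via team_id.
Group joined rows by teams.id; compute MIN(m.goals_for) per group.
  3: ids {1, 2, 7, 10} → MIN(m.goals_for)=2
  4: ids {8} → MIN(m.goals_for)=1
  5: ids {4, 6, 9, 11} → MIN(m.goals_for)=6
  12: ids {3, 5} → MIN(m.goals_for)=0

Panel | 2 ; Sensor | 1 ; Module | 6 ; Valve | 0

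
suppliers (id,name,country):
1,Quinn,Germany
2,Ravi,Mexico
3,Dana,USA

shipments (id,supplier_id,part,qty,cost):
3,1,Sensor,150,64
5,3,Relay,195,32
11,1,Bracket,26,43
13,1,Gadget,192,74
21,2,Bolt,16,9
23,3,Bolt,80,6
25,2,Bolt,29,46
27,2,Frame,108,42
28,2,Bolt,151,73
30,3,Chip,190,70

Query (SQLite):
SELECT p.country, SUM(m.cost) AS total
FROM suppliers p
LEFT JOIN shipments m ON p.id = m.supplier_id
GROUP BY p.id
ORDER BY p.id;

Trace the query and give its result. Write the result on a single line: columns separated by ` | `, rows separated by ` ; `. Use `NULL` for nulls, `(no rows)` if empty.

Germany | 181 ; Mexico | 170 ; USA | 108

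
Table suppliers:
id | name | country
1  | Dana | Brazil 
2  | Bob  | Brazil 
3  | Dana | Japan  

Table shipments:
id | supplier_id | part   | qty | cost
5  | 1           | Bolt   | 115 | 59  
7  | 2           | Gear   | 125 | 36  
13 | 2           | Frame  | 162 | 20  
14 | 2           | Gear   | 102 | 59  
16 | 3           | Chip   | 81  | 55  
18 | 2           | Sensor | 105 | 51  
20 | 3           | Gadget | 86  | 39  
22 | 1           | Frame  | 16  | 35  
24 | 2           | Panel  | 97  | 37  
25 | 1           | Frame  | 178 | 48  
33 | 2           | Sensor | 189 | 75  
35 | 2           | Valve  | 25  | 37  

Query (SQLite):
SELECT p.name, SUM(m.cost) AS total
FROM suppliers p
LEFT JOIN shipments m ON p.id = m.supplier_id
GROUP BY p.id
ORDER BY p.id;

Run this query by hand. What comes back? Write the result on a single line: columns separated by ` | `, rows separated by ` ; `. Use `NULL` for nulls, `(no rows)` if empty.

LEFT JOIN keeps every suppliers row; unmatched ones get NULL for shipments columns.
Group by suppliers.id and compute SUM(m.cost). SUM over an all-NULL group is NULL.
  1: ids {5, 22, 25} → SUM(m.cost)=142
  2: ids {7, 13, 14, 18, 24, 33, 35} → SUM(m.cost)=315
  3: ids {16, 20} → SUM(m.cost)=94

Dana | 142 ; Bob | 315 ; Dana | 94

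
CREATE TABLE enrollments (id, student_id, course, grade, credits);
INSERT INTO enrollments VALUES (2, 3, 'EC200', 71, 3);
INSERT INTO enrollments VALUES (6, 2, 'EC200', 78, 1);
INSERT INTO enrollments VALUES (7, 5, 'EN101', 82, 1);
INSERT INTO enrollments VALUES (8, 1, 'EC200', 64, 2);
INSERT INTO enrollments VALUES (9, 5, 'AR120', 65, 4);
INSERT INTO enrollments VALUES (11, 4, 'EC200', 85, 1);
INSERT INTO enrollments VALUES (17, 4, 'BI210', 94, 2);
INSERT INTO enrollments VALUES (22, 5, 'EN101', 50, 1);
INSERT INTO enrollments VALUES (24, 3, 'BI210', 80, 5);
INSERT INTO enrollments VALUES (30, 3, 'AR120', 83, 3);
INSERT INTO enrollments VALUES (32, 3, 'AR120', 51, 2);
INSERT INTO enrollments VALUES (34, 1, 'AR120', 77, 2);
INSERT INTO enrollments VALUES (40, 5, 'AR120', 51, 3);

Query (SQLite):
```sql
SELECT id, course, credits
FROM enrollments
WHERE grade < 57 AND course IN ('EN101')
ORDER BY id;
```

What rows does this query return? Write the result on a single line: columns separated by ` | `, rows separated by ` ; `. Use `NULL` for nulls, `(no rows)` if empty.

grade < 57: ids {22, 32, 40}
course IN ('EN101'): ids {7, 22}
Combine with AND.

22 | EN101 | 1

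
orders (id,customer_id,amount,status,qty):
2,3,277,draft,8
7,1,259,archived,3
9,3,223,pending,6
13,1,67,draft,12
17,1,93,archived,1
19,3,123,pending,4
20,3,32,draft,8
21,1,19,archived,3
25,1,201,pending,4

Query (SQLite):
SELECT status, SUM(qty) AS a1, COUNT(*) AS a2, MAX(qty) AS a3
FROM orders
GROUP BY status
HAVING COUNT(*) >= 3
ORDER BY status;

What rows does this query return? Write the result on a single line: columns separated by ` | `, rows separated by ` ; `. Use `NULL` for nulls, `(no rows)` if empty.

Group orders by status.
Per group compute: SUM(qty), COUNT(*), MAX(qty).
HAVING: drop groups with fewer than 3 rows.
  archived: ids {7, 17, 21} → SUM(qty)=7, COUNT(*)=3, MAX(qty)=3
  draft: ids {2, 13, 20} → SUM(qty)=28, COUNT(*)=3, MAX(qty)=12
  pending: ids {9, 19, 25} → SUM(qty)=14, COUNT(*)=3, MAX(qty)=6

archived | 7 | 3 | 3 ; draft | 28 | 3 | 12 ; pending | 14 | 3 | 6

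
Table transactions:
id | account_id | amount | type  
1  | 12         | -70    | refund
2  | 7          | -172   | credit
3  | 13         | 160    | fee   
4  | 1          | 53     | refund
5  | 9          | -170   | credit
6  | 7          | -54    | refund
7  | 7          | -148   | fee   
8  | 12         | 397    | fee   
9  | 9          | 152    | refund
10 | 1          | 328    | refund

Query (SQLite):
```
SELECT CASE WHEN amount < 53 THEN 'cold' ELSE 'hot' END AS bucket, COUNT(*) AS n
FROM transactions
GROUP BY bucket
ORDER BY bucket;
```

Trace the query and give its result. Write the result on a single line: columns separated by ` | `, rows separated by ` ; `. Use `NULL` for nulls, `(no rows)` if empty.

cold | 5 ; hot | 5

Bucket rows by amount < 53 → 'cold' else 'hot'; count each bucket.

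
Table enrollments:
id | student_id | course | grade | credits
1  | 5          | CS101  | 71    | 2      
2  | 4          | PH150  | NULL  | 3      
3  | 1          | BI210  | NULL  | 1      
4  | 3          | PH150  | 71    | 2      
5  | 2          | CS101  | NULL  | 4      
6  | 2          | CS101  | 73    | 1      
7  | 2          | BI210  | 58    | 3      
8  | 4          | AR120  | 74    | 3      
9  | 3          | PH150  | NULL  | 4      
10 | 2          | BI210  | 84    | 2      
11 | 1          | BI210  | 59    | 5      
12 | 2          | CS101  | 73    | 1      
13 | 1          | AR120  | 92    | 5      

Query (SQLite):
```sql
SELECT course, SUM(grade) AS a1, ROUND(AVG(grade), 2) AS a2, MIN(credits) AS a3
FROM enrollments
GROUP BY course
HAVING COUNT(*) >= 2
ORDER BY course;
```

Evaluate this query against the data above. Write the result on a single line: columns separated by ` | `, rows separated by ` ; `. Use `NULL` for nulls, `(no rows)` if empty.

AR120 | 166 | 83 | 3 ; BI210 | 201 | 67 | 1 ; CS101 | 217 | 72.33 | 1 ; PH150 | 71 | 71 | 2

Group enrollments by course.
Per group compute: SUM(grade), ROUND(AVG(grade), 2), MIN(credits).
HAVING: drop groups with fewer than 2 rows.
  AR120: ids {8, 13} → SUM(grade)=166, ROUND(AVG(grade), 2)=83, MIN(credits)=3
  BI210: ids {3, 7, 10, 11} → SUM(grade)=201, ROUND(AVG(grade), 2)=67, MIN(credits)=1
  CS101: ids {1, 5, 6, 12} → SUM(grade)=217, ROUND(AVG(grade), 2)=72.33, MIN(credits)=1
  PH150: ids {2, 4, 9} → SUM(grade)=71, ROUND(AVG(grade), 2)=71, MIN(credits)=2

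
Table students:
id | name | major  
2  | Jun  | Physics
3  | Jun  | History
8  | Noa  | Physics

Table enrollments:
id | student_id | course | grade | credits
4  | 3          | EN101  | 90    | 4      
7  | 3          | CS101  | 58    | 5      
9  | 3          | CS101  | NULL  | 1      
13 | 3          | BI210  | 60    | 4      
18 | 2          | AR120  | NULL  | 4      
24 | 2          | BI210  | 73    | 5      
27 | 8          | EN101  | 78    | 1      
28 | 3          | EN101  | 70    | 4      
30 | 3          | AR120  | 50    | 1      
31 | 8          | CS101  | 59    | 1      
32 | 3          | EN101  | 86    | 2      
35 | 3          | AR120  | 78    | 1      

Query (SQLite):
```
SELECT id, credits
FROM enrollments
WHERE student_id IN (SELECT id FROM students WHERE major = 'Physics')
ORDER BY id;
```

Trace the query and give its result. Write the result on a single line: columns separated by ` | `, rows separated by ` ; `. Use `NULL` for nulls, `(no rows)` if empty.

Inner query: students.id where major = 'Physics'.
Outer: keep enrollments rows whose student_id is in that set.
Inner query → {2, 8}

18 | 4 ; 24 | 5 ; 27 | 1 ; 31 | 1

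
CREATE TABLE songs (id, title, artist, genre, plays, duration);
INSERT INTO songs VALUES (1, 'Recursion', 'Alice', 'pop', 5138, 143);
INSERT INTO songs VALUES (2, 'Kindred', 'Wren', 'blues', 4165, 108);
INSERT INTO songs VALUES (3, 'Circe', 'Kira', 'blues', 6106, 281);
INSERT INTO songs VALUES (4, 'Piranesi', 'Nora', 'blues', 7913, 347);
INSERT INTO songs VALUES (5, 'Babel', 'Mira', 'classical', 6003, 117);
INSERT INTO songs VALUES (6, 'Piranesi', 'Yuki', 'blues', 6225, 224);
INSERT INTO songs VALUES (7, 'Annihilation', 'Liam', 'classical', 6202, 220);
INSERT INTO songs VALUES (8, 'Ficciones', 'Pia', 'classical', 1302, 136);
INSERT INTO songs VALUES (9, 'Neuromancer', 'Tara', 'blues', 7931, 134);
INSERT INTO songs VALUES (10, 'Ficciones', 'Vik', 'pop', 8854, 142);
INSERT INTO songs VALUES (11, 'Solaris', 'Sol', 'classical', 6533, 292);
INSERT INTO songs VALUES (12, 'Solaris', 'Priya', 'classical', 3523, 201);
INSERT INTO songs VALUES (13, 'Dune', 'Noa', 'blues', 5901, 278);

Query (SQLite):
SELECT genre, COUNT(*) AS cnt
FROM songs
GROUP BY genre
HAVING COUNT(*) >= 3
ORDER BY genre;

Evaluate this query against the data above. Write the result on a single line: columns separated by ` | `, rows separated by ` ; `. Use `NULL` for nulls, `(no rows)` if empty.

Partition songs by genre; compute COUNT(*) within each group.
HAVING: keep groups with count ≥ 3.
  blues: ids {2, 3, 4, 6, 9, 13} → COUNT(*)=6
  classical: ids {5, 7, 8, 11, 12} → COUNT(*)=5
  pop: ids {1, 10} → COUNT(*)=2

blues | 6 ; classical | 5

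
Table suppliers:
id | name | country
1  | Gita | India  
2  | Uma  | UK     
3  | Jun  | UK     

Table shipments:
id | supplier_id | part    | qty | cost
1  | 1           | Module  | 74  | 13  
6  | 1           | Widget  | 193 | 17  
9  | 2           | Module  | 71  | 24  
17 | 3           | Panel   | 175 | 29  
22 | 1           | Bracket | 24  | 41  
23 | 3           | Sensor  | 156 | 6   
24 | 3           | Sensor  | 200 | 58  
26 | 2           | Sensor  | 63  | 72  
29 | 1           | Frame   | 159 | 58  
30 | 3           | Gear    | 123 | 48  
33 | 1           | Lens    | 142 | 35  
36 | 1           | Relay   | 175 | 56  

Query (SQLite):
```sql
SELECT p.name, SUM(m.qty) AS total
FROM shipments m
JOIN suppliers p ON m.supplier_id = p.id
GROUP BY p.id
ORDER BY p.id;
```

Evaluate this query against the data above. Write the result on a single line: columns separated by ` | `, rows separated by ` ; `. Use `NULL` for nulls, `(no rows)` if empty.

Gita | 767 ; Uma | 134 ; Jun | 654

Join each shipments row to its suppliers via supplier_id.
Group joined rows by suppliers.id; compute SUM(m.qty) per group.
  1: ids {1, 6, 22, 29, 33, 36} → SUM(m.qty)=767
  2: ids {9, 26} → SUM(m.qty)=134
  3: ids {17, 23, 24, 30} → SUM(m.qty)=654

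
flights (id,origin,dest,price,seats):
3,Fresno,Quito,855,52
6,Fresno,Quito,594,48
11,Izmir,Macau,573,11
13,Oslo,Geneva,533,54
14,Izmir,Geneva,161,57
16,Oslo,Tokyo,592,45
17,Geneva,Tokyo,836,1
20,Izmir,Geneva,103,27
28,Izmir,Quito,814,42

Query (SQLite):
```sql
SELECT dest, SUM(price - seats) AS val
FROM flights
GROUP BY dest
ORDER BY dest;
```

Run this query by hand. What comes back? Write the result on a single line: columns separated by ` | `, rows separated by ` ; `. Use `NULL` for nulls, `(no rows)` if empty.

Geneva | 659 ; Macau | 562 ; Quito | 2121 ; Tokyo | 1382

For each row compute price - seats.
Group by dest; take SUM of the expression per group.
  Geneva: ids {13, 14, 20} → SUM(price - seats)=659
  Macau: ids {11} → SUM(price - seats)=562
  Quito: ids {3, 6, 28} → SUM(price - seats)=2121
  Tokyo: ids {16, 17} → SUM(price - seats)=1382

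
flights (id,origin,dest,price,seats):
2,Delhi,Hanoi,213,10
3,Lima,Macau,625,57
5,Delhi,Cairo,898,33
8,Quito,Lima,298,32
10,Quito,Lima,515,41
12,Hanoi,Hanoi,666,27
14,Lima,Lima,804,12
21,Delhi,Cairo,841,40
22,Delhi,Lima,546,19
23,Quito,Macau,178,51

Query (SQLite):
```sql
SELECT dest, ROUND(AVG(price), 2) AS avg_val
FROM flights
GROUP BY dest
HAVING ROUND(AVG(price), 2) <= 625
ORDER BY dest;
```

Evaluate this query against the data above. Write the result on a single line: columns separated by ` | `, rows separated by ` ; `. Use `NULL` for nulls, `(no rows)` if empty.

Hanoi | 439.5 ; Lima | 540.75 ; Macau | 401.5

Partition flights by dest; compute ROUND(AVG(price), 2) within each group.
HAVING: keep groups where ROUND(AVG(price), 2) <= 625.
  Cairo: ids {5, 21} → ROUND(AVG(price), 2)=869.5
  Hanoi: ids {2, 12} → ROUND(AVG(price), 2)=439.5
  Lima: ids {8, 10, 14, 22} → ROUND(AVG(price), 2)=540.75
  Macau: ids {3, 23} → ROUND(AVG(price), 2)=401.5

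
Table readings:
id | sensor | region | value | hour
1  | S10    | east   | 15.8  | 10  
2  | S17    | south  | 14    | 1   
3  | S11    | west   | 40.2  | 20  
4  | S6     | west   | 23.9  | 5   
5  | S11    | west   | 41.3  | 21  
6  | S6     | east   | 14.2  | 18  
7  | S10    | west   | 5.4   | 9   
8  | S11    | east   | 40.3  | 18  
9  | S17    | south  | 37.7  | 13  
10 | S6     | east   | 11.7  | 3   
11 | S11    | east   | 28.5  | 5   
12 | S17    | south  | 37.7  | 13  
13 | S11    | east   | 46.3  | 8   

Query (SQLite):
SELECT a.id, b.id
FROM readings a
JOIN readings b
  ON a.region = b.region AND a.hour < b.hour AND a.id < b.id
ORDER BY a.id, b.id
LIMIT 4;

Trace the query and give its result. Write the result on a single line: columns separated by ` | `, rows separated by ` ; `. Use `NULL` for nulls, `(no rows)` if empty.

Pairs (a,b) with same region, a.hour < b.hour, a.id < b.id.
region groups: east:{1,6,8,10,11,13} south:{2,9,12} west:{3,4,5,7}
Ordered by (a.id, b.id); first 4.

1 | 6 ; 1 | 8 ; 2 | 9 ; 2 | 12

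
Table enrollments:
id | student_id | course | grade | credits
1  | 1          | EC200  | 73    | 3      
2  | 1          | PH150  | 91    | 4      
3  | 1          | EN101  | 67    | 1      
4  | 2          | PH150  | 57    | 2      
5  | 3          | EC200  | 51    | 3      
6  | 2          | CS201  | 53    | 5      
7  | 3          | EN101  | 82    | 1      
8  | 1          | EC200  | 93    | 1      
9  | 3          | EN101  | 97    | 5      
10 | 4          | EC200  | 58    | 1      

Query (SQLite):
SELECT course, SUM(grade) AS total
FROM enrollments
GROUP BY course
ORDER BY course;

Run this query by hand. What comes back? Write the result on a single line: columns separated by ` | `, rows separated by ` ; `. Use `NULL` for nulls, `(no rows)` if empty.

CS201 | 53 ; EC200 | 275 ; EN101 | 246 ; PH150 | 148

Partition enrollments by course; compute SUM(grade) within each group.
  CS201: ids {6} → SUM(grade)=53
  EC200: ids {1, 5, 8, 10} → SUM(grade)=275
  EN101: ids {3, 7, 9} → SUM(grade)=246
  PH150: ids {2, 4} → SUM(grade)=148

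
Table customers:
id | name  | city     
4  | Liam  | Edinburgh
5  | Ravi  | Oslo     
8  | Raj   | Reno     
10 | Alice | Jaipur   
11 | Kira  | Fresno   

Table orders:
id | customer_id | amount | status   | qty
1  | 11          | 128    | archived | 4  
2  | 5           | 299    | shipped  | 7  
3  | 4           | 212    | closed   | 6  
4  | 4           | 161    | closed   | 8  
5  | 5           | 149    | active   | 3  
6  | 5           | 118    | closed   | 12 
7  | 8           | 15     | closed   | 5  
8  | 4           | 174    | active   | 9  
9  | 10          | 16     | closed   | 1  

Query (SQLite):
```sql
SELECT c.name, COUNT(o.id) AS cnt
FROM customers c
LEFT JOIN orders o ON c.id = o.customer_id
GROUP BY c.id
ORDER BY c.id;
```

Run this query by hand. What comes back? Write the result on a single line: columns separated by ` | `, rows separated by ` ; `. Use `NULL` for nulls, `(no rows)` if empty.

LEFT JOIN keeps every customers row; unmatched ones get NULL for orders columns.
Group by customers.id and compute COUNT(o.id). COUNT(col) of an all-NULL group is 0.
  4: ids {3, 4, 8} → COUNT(o.id)=3
  5: ids {2, 5, 6} → COUNT(o.id)=3
  8: ids {7} → COUNT(o.id)=1
  10: ids {9} → COUNT(o.id)=1
  11: ids {1} → COUNT(o.id)=1

Liam | 3 ; Ravi | 3 ; Raj | 1 ; Alice | 1 ; Kira | 1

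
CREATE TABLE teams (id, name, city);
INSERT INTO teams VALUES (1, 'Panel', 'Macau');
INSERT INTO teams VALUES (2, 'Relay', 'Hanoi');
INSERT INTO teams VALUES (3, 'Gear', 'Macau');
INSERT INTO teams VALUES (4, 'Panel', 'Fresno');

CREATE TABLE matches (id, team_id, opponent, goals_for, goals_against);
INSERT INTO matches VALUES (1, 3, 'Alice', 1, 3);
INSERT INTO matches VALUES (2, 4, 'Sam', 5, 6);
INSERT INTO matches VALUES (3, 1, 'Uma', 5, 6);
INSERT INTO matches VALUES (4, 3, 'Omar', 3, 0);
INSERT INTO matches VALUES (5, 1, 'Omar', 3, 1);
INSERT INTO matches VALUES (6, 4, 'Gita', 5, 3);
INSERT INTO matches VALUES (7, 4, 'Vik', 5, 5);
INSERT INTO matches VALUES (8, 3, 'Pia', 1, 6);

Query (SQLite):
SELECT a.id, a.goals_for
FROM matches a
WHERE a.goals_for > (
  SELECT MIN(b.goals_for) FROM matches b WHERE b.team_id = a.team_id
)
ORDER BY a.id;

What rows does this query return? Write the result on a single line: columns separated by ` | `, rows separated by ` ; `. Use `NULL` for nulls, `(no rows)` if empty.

For each matches row a, compute MIN(goals_for) over rows sharing a.team_id.
Keep row a if a.goals_for > that per-group MIN.
  team_id=1: MIN(goals_for) = 3
  team_id=3: MIN(goals_for) = 1
  team_id=4: MIN(goals_for) = 5

3 | 5 ; 4 | 3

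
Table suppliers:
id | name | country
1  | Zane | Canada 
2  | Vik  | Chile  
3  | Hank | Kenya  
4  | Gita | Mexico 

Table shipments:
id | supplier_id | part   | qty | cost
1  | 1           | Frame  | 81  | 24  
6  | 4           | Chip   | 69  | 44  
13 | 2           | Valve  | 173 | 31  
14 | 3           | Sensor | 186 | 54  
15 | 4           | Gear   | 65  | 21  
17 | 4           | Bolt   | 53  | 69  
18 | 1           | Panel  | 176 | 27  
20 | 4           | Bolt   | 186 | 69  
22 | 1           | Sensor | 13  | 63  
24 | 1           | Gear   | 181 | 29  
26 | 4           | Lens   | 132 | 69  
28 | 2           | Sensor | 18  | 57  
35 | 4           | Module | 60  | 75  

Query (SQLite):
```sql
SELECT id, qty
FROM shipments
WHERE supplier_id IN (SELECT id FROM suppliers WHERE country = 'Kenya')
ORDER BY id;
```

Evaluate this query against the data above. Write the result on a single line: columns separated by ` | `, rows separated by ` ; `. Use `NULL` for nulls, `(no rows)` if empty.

Inner query: suppliers.id where country = 'Kenya'.
Outer: keep shipments rows whose supplier_id is in that set.
Inner query → {3}

14 | 186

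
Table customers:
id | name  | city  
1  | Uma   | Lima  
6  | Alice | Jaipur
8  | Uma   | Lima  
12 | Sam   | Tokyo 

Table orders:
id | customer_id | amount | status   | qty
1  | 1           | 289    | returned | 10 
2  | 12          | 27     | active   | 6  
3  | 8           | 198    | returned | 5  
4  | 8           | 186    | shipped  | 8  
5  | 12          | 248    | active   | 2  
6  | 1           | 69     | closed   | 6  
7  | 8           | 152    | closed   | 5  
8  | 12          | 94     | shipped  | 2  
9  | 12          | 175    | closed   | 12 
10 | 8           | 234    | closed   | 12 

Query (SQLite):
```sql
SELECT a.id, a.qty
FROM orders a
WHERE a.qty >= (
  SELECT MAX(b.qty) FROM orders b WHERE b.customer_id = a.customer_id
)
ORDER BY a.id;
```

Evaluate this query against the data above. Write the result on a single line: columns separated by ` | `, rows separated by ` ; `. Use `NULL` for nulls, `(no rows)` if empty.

For each orders row a, compute MAX(qty) over rows sharing a.customer_id.
Keep row a if a.qty >= that per-group MAX.
  customer_id=1: MAX(qty) = 10
  customer_id=8: MAX(qty) = 12
  customer_id=12: MAX(qty) = 12

1 | 10 ; 9 | 12 ; 10 | 12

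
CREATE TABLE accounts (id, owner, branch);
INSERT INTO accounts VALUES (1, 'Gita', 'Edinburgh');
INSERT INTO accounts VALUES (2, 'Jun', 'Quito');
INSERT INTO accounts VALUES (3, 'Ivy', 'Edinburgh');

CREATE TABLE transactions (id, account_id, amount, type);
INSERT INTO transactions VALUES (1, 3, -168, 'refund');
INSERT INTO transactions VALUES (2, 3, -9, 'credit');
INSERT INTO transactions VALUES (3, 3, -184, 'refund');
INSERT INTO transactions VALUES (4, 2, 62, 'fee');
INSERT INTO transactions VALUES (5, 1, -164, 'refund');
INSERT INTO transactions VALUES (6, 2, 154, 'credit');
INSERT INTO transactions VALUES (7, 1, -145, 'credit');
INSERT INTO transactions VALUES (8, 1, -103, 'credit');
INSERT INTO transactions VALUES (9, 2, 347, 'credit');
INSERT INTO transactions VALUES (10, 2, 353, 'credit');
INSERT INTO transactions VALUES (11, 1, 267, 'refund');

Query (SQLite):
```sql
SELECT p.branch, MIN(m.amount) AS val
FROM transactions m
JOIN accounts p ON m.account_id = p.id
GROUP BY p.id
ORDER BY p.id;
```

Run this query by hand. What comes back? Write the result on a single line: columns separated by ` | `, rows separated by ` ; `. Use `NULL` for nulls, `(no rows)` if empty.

Edinburgh | -164 ; Quito | 62 ; Edinburgh | -184

Join each transactions row to its accounts via account_id.
Group joined rows by accounts.id; compute MIN(m.amount) per group.
  1: ids {5, 7, 8, 11} → MIN(m.amount)=-164
  2: ids {4, 6, 9, 10} → MIN(m.amount)=62
  3: ids {1, 2, 3} → MIN(m.amount)=-184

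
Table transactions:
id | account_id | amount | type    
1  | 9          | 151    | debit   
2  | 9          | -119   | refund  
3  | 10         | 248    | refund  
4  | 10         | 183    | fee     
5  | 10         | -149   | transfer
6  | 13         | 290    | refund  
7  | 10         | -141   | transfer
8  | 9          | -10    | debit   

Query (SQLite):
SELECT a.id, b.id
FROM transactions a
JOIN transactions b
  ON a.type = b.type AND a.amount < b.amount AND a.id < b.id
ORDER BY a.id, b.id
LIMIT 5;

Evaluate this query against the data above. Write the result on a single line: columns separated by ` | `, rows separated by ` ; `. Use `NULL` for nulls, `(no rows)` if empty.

2 | 3 ; 2 | 6 ; 3 | 6 ; 5 | 7

Pairs (a,b) with same type, a.amount < b.amount, a.id < b.id.
type groups: debit:{1,8} fee:{4} refund:{2,3,6} transfer:{5,7}
Ordered by (a.id, b.id); first 5.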